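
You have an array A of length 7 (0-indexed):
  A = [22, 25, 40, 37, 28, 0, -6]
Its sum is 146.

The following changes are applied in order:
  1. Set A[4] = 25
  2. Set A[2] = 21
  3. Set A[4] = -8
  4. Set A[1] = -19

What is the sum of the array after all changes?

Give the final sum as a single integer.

Initial sum: 146
Change 1: A[4] 28 -> 25, delta = -3, sum = 143
Change 2: A[2] 40 -> 21, delta = -19, sum = 124
Change 3: A[4] 25 -> -8, delta = -33, sum = 91
Change 4: A[1] 25 -> -19, delta = -44, sum = 47

Answer: 47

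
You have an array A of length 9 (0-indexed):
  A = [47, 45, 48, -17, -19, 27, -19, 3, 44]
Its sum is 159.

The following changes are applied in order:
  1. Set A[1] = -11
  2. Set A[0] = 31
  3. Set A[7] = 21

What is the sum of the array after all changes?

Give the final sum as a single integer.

Answer: 105

Derivation:
Initial sum: 159
Change 1: A[1] 45 -> -11, delta = -56, sum = 103
Change 2: A[0] 47 -> 31, delta = -16, sum = 87
Change 3: A[7] 3 -> 21, delta = 18, sum = 105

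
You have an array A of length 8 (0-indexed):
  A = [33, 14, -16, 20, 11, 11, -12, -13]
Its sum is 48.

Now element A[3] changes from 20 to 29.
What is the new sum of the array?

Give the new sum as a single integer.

Old value at index 3: 20
New value at index 3: 29
Delta = 29 - 20 = 9
New sum = old_sum + delta = 48 + (9) = 57

Answer: 57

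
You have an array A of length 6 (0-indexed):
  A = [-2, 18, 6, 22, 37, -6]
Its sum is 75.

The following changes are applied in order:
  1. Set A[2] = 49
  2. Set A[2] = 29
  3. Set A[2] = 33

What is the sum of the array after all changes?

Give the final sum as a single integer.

Initial sum: 75
Change 1: A[2] 6 -> 49, delta = 43, sum = 118
Change 2: A[2] 49 -> 29, delta = -20, sum = 98
Change 3: A[2] 29 -> 33, delta = 4, sum = 102

Answer: 102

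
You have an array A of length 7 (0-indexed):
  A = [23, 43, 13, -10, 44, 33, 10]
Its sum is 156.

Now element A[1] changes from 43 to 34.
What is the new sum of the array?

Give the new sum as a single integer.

Answer: 147

Derivation:
Old value at index 1: 43
New value at index 1: 34
Delta = 34 - 43 = -9
New sum = old_sum + delta = 156 + (-9) = 147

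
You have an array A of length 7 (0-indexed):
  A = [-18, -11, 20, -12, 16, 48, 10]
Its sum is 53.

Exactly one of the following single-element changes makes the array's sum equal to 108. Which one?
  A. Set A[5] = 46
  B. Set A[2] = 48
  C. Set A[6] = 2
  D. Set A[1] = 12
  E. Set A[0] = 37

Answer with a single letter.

Answer: E

Derivation:
Option A: A[5] 48->46, delta=-2, new_sum=53+(-2)=51
Option B: A[2] 20->48, delta=28, new_sum=53+(28)=81
Option C: A[6] 10->2, delta=-8, new_sum=53+(-8)=45
Option D: A[1] -11->12, delta=23, new_sum=53+(23)=76
Option E: A[0] -18->37, delta=55, new_sum=53+(55)=108 <-- matches target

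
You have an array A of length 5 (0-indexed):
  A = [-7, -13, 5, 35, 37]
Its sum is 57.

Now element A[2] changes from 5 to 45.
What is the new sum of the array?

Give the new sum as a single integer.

Answer: 97

Derivation:
Old value at index 2: 5
New value at index 2: 45
Delta = 45 - 5 = 40
New sum = old_sum + delta = 57 + (40) = 97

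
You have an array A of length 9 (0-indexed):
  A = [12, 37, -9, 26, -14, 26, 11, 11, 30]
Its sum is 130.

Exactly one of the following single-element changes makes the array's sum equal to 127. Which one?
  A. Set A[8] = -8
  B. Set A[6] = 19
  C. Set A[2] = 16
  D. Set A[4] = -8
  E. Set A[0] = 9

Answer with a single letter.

Answer: E

Derivation:
Option A: A[8] 30->-8, delta=-38, new_sum=130+(-38)=92
Option B: A[6] 11->19, delta=8, new_sum=130+(8)=138
Option C: A[2] -9->16, delta=25, new_sum=130+(25)=155
Option D: A[4] -14->-8, delta=6, new_sum=130+(6)=136
Option E: A[0] 12->9, delta=-3, new_sum=130+(-3)=127 <-- matches target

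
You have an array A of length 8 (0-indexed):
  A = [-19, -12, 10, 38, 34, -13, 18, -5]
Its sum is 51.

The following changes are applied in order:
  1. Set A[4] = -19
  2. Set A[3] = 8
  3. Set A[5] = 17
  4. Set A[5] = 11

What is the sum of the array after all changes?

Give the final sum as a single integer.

Initial sum: 51
Change 1: A[4] 34 -> -19, delta = -53, sum = -2
Change 2: A[3] 38 -> 8, delta = -30, sum = -32
Change 3: A[5] -13 -> 17, delta = 30, sum = -2
Change 4: A[5] 17 -> 11, delta = -6, sum = -8

Answer: -8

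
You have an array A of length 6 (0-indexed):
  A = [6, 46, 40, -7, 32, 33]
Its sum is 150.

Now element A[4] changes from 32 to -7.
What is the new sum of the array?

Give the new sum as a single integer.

Old value at index 4: 32
New value at index 4: -7
Delta = -7 - 32 = -39
New sum = old_sum + delta = 150 + (-39) = 111

Answer: 111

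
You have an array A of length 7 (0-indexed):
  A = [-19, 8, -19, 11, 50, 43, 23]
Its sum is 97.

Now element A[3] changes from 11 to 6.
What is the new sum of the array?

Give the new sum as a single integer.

Old value at index 3: 11
New value at index 3: 6
Delta = 6 - 11 = -5
New sum = old_sum + delta = 97 + (-5) = 92

Answer: 92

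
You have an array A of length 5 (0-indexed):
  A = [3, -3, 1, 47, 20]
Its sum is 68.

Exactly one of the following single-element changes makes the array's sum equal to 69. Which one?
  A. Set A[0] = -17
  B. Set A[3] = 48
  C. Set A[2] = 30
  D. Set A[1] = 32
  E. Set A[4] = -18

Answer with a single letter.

Answer: B

Derivation:
Option A: A[0] 3->-17, delta=-20, new_sum=68+(-20)=48
Option B: A[3] 47->48, delta=1, new_sum=68+(1)=69 <-- matches target
Option C: A[2] 1->30, delta=29, new_sum=68+(29)=97
Option D: A[1] -3->32, delta=35, new_sum=68+(35)=103
Option E: A[4] 20->-18, delta=-38, new_sum=68+(-38)=30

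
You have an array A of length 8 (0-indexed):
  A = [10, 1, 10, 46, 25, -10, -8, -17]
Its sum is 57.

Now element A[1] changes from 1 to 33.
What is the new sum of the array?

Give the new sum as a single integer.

Old value at index 1: 1
New value at index 1: 33
Delta = 33 - 1 = 32
New sum = old_sum + delta = 57 + (32) = 89

Answer: 89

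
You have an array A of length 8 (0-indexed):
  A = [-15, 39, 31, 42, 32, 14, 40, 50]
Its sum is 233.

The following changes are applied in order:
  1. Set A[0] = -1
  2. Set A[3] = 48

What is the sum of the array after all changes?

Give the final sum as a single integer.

Answer: 253

Derivation:
Initial sum: 233
Change 1: A[0] -15 -> -1, delta = 14, sum = 247
Change 2: A[3] 42 -> 48, delta = 6, sum = 253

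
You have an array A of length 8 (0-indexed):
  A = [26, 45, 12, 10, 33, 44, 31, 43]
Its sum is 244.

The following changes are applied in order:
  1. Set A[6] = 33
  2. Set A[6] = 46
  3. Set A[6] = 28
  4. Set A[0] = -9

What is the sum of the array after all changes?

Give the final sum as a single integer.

Initial sum: 244
Change 1: A[6] 31 -> 33, delta = 2, sum = 246
Change 2: A[6] 33 -> 46, delta = 13, sum = 259
Change 3: A[6] 46 -> 28, delta = -18, sum = 241
Change 4: A[0] 26 -> -9, delta = -35, sum = 206

Answer: 206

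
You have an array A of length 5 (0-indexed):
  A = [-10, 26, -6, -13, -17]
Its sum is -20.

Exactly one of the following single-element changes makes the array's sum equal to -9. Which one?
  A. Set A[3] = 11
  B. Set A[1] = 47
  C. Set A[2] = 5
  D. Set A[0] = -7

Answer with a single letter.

Answer: C

Derivation:
Option A: A[3] -13->11, delta=24, new_sum=-20+(24)=4
Option B: A[1] 26->47, delta=21, new_sum=-20+(21)=1
Option C: A[2] -6->5, delta=11, new_sum=-20+(11)=-9 <-- matches target
Option D: A[0] -10->-7, delta=3, new_sum=-20+(3)=-17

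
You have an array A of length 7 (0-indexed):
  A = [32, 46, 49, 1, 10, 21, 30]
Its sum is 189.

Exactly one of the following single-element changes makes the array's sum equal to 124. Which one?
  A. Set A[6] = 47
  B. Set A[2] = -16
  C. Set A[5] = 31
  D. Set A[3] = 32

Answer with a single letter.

Answer: B

Derivation:
Option A: A[6] 30->47, delta=17, new_sum=189+(17)=206
Option B: A[2] 49->-16, delta=-65, new_sum=189+(-65)=124 <-- matches target
Option C: A[5] 21->31, delta=10, new_sum=189+(10)=199
Option D: A[3] 1->32, delta=31, new_sum=189+(31)=220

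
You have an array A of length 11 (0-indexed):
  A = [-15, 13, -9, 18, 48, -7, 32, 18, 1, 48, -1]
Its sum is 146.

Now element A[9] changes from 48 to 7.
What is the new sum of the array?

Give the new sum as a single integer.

Answer: 105

Derivation:
Old value at index 9: 48
New value at index 9: 7
Delta = 7 - 48 = -41
New sum = old_sum + delta = 146 + (-41) = 105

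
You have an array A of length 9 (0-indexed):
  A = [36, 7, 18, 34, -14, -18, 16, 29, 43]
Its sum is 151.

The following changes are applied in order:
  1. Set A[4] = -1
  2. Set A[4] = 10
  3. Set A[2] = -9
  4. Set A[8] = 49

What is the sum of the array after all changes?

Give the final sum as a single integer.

Answer: 154

Derivation:
Initial sum: 151
Change 1: A[4] -14 -> -1, delta = 13, sum = 164
Change 2: A[4] -1 -> 10, delta = 11, sum = 175
Change 3: A[2] 18 -> -9, delta = -27, sum = 148
Change 4: A[8] 43 -> 49, delta = 6, sum = 154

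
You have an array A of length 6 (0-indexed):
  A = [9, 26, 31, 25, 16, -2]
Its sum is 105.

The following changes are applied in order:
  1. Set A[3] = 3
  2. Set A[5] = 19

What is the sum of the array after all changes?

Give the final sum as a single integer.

Answer: 104

Derivation:
Initial sum: 105
Change 1: A[3] 25 -> 3, delta = -22, sum = 83
Change 2: A[5] -2 -> 19, delta = 21, sum = 104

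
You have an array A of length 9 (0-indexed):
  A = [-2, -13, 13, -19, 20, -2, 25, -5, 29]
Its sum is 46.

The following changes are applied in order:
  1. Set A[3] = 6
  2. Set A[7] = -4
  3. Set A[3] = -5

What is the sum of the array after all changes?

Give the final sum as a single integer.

Answer: 61

Derivation:
Initial sum: 46
Change 1: A[3] -19 -> 6, delta = 25, sum = 71
Change 2: A[7] -5 -> -4, delta = 1, sum = 72
Change 3: A[3] 6 -> -5, delta = -11, sum = 61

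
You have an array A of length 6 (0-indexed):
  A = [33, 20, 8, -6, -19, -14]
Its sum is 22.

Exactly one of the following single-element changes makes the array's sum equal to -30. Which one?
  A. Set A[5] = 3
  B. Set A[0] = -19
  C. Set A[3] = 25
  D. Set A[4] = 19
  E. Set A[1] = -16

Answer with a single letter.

Option A: A[5] -14->3, delta=17, new_sum=22+(17)=39
Option B: A[0] 33->-19, delta=-52, new_sum=22+(-52)=-30 <-- matches target
Option C: A[3] -6->25, delta=31, new_sum=22+(31)=53
Option D: A[4] -19->19, delta=38, new_sum=22+(38)=60
Option E: A[1] 20->-16, delta=-36, new_sum=22+(-36)=-14

Answer: B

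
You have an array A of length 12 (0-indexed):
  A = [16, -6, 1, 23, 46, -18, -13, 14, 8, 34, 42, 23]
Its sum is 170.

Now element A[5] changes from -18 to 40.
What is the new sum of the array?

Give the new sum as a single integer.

Old value at index 5: -18
New value at index 5: 40
Delta = 40 - -18 = 58
New sum = old_sum + delta = 170 + (58) = 228

Answer: 228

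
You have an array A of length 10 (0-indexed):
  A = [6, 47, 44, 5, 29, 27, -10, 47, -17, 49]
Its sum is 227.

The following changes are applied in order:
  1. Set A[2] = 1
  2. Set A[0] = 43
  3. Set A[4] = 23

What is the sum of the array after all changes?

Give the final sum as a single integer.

Initial sum: 227
Change 1: A[2] 44 -> 1, delta = -43, sum = 184
Change 2: A[0] 6 -> 43, delta = 37, sum = 221
Change 3: A[4] 29 -> 23, delta = -6, sum = 215

Answer: 215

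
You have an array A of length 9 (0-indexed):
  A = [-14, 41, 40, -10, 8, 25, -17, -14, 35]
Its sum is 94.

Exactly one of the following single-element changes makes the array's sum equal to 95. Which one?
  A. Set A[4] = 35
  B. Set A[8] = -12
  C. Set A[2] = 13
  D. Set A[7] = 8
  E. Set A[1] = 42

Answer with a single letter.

Option A: A[4] 8->35, delta=27, new_sum=94+(27)=121
Option B: A[8] 35->-12, delta=-47, new_sum=94+(-47)=47
Option C: A[2] 40->13, delta=-27, new_sum=94+(-27)=67
Option D: A[7] -14->8, delta=22, new_sum=94+(22)=116
Option E: A[1] 41->42, delta=1, new_sum=94+(1)=95 <-- matches target

Answer: E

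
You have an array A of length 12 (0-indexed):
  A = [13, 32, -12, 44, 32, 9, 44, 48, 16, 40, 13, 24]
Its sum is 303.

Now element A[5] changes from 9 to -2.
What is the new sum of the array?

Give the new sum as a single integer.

Answer: 292

Derivation:
Old value at index 5: 9
New value at index 5: -2
Delta = -2 - 9 = -11
New sum = old_sum + delta = 303 + (-11) = 292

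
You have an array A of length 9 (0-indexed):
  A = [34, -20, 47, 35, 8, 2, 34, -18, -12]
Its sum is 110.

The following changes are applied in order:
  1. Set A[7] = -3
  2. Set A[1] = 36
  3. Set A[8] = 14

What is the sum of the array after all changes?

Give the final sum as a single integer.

Answer: 207

Derivation:
Initial sum: 110
Change 1: A[7] -18 -> -3, delta = 15, sum = 125
Change 2: A[1] -20 -> 36, delta = 56, sum = 181
Change 3: A[8] -12 -> 14, delta = 26, sum = 207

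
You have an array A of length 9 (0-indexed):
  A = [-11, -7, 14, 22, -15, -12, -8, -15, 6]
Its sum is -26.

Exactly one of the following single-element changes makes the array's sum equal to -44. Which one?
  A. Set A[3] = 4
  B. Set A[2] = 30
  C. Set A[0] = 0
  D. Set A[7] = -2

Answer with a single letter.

Option A: A[3] 22->4, delta=-18, new_sum=-26+(-18)=-44 <-- matches target
Option B: A[2] 14->30, delta=16, new_sum=-26+(16)=-10
Option C: A[0] -11->0, delta=11, new_sum=-26+(11)=-15
Option D: A[7] -15->-2, delta=13, new_sum=-26+(13)=-13

Answer: A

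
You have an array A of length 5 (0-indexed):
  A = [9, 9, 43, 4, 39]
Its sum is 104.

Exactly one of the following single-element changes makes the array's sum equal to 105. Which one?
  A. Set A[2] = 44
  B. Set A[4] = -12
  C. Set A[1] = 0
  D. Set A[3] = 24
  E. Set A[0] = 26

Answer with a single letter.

Option A: A[2] 43->44, delta=1, new_sum=104+(1)=105 <-- matches target
Option B: A[4] 39->-12, delta=-51, new_sum=104+(-51)=53
Option C: A[1] 9->0, delta=-9, new_sum=104+(-9)=95
Option D: A[3] 4->24, delta=20, new_sum=104+(20)=124
Option E: A[0] 9->26, delta=17, new_sum=104+(17)=121

Answer: A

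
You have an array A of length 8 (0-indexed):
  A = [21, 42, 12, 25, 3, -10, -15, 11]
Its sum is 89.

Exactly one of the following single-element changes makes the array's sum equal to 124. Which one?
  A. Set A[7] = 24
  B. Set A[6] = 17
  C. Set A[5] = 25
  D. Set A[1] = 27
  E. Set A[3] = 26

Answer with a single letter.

Option A: A[7] 11->24, delta=13, new_sum=89+(13)=102
Option B: A[6] -15->17, delta=32, new_sum=89+(32)=121
Option C: A[5] -10->25, delta=35, new_sum=89+(35)=124 <-- matches target
Option D: A[1] 42->27, delta=-15, new_sum=89+(-15)=74
Option E: A[3] 25->26, delta=1, new_sum=89+(1)=90

Answer: C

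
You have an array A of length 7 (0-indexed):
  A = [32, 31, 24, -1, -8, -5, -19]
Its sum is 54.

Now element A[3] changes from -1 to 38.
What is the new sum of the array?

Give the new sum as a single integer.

Old value at index 3: -1
New value at index 3: 38
Delta = 38 - -1 = 39
New sum = old_sum + delta = 54 + (39) = 93

Answer: 93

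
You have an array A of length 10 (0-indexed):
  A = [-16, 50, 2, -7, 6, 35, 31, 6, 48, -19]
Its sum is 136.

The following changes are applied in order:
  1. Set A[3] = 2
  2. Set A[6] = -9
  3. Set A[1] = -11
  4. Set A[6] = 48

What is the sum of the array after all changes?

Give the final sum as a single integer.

Answer: 101

Derivation:
Initial sum: 136
Change 1: A[3] -7 -> 2, delta = 9, sum = 145
Change 2: A[6] 31 -> -9, delta = -40, sum = 105
Change 3: A[1] 50 -> -11, delta = -61, sum = 44
Change 4: A[6] -9 -> 48, delta = 57, sum = 101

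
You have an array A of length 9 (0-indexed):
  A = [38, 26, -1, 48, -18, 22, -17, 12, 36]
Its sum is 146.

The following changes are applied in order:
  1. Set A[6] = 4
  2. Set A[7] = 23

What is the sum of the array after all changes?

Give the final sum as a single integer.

Answer: 178

Derivation:
Initial sum: 146
Change 1: A[6] -17 -> 4, delta = 21, sum = 167
Change 2: A[7] 12 -> 23, delta = 11, sum = 178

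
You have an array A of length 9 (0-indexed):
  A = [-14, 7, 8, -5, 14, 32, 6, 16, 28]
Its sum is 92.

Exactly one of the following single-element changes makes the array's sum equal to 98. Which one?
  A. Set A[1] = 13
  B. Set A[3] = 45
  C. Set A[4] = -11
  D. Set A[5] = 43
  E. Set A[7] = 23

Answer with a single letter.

Answer: A

Derivation:
Option A: A[1] 7->13, delta=6, new_sum=92+(6)=98 <-- matches target
Option B: A[3] -5->45, delta=50, new_sum=92+(50)=142
Option C: A[4] 14->-11, delta=-25, new_sum=92+(-25)=67
Option D: A[5] 32->43, delta=11, new_sum=92+(11)=103
Option E: A[7] 16->23, delta=7, new_sum=92+(7)=99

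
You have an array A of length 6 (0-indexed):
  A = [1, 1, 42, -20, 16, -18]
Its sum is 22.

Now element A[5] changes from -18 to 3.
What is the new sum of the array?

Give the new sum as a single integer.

Old value at index 5: -18
New value at index 5: 3
Delta = 3 - -18 = 21
New sum = old_sum + delta = 22 + (21) = 43

Answer: 43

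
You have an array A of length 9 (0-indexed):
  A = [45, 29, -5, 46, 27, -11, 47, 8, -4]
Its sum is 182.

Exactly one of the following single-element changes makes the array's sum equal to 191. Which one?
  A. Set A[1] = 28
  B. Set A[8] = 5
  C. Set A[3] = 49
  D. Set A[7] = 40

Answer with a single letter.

Answer: B

Derivation:
Option A: A[1] 29->28, delta=-1, new_sum=182+(-1)=181
Option B: A[8] -4->5, delta=9, new_sum=182+(9)=191 <-- matches target
Option C: A[3] 46->49, delta=3, new_sum=182+(3)=185
Option D: A[7] 8->40, delta=32, new_sum=182+(32)=214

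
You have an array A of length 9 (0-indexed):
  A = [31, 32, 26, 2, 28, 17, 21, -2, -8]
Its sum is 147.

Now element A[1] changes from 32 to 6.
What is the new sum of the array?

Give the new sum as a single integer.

Old value at index 1: 32
New value at index 1: 6
Delta = 6 - 32 = -26
New sum = old_sum + delta = 147 + (-26) = 121

Answer: 121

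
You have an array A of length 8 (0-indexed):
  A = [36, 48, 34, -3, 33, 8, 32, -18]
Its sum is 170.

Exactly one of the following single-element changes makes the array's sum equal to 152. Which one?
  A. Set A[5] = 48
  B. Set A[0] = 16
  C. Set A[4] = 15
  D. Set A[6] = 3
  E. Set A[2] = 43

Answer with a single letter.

Answer: C

Derivation:
Option A: A[5] 8->48, delta=40, new_sum=170+(40)=210
Option B: A[0] 36->16, delta=-20, new_sum=170+(-20)=150
Option C: A[4] 33->15, delta=-18, new_sum=170+(-18)=152 <-- matches target
Option D: A[6] 32->3, delta=-29, new_sum=170+(-29)=141
Option E: A[2] 34->43, delta=9, new_sum=170+(9)=179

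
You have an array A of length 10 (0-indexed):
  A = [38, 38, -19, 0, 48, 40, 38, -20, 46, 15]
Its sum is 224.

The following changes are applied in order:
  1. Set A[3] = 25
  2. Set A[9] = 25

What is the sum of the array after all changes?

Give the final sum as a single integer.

Initial sum: 224
Change 1: A[3] 0 -> 25, delta = 25, sum = 249
Change 2: A[9] 15 -> 25, delta = 10, sum = 259

Answer: 259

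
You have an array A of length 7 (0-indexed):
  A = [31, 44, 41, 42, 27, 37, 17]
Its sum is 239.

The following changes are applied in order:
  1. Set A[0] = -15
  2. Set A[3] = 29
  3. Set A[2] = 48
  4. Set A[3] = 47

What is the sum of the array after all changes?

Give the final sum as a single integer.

Initial sum: 239
Change 1: A[0] 31 -> -15, delta = -46, sum = 193
Change 2: A[3] 42 -> 29, delta = -13, sum = 180
Change 3: A[2] 41 -> 48, delta = 7, sum = 187
Change 4: A[3] 29 -> 47, delta = 18, sum = 205

Answer: 205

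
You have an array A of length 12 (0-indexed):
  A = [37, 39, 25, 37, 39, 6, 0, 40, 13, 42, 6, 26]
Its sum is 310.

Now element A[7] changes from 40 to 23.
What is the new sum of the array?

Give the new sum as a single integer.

Old value at index 7: 40
New value at index 7: 23
Delta = 23 - 40 = -17
New sum = old_sum + delta = 310 + (-17) = 293

Answer: 293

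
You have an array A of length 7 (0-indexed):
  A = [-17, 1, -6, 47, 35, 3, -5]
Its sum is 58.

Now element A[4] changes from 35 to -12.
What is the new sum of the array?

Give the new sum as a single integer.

Answer: 11

Derivation:
Old value at index 4: 35
New value at index 4: -12
Delta = -12 - 35 = -47
New sum = old_sum + delta = 58 + (-47) = 11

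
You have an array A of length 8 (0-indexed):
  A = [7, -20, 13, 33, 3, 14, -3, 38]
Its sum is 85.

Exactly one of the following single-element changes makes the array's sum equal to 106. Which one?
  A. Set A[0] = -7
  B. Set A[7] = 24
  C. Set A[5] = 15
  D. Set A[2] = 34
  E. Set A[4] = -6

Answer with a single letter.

Option A: A[0] 7->-7, delta=-14, new_sum=85+(-14)=71
Option B: A[7] 38->24, delta=-14, new_sum=85+(-14)=71
Option C: A[5] 14->15, delta=1, new_sum=85+(1)=86
Option D: A[2] 13->34, delta=21, new_sum=85+(21)=106 <-- matches target
Option E: A[4] 3->-6, delta=-9, new_sum=85+(-9)=76

Answer: D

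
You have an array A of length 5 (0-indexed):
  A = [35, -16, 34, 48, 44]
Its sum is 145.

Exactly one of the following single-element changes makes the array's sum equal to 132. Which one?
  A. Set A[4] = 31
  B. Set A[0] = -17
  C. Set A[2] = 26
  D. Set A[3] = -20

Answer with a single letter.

Option A: A[4] 44->31, delta=-13, new_sum=145+(-13)=132 <-- matches target
Option B: A[0] 35->-17, delta=-52, new_sum=145+(-52)=93
Option C: A[2] 34->26, delta=-8, new_sum=145+(-8)=137
Option D: A[3] 48->-20, delta=-68, new_sum=145+(-68)=77

Answer: A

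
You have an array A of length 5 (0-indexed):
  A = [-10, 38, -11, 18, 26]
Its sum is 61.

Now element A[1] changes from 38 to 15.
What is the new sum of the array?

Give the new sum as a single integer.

Old value at index 1: 38
New value at index 1: 15
Delta = 15 - 38 = -23
New sum = old_sum + delta = 61 + (-23) = 38

Answer: 38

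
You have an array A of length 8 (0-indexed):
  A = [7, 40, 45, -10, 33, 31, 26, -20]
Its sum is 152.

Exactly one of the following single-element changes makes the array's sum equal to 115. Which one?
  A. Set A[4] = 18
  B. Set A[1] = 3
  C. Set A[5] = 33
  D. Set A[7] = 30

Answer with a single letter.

Answer: B

Derivation:
Option A: A[4] 33->18, delta=-15, new_sum=152+(-15)=137
Option B: A[1] 40->3, delta=-37, new_sum=152+(-37)=115 <-- matches target
Option C: A[5] 31->33, delta=2, new_sum=152+(2)=154
Option D: A[7] -20->30, delta=50, new_sum=152+(50)=202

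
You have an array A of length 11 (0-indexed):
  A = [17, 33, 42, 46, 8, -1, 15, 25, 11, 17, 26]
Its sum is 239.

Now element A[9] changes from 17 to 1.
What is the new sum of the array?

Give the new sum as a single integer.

Answer: 223

Derivation:
Old value at index 9: 17
New value at index 9: 1
Delta = 1 - 17 = -16
New sum = old_sum + delta = 239 + (-16) = 223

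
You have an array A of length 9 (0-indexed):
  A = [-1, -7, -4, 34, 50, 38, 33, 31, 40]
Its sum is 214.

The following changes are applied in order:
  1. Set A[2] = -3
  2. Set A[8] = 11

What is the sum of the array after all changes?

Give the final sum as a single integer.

Initial sum: 214
Change 1: A[2] -4 -> -3, delta = 1, sum = 215
Change 2: A[8] 40 -> 11, delta = -29, sum = 186

Answer: 186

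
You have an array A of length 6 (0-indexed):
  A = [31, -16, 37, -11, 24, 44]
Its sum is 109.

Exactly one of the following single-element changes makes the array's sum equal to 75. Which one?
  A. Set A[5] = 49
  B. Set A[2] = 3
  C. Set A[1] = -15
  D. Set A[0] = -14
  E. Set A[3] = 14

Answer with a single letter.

Answer: B

Derivation:
Option A: A[5] 44->49, delta=5, new_sum=109+(5)=114
Option B: A[2] 37->3, delta=-34, new_sum=109+(-34)=75 <-- matches target
Option C: A[1] -16->-15, delta=1, new_sum=109+(1)=110
Option D: A[0] 31->-14, delta=-45, new_sum=109+(-45)=64
Option E: A[3] -11->14, delta=25, new_sum=109+(25)=134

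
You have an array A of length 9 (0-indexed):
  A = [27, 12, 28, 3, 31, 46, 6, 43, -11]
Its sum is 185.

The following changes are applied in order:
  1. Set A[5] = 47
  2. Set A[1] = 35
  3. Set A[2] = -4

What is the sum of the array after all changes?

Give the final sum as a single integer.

Initial sum: 185
Change 1: A[5] 46 -> 47, delta = 1, sum = 186
Change 2: A[1] 12 -> 35, delta = 23, sum = 209
Change 3: A[2] 28 -> -4, delta = -32, sum = 177

Answer: 177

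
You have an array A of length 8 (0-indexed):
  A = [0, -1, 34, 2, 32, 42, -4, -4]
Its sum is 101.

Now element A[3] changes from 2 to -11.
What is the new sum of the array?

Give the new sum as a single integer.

Answer: 88

Derivation:
Old value at index 3: 2
New value at index 3: -11
Delta = -11 - 2 = -13
New sum = old_sum + delta = 101 + (-13) = 88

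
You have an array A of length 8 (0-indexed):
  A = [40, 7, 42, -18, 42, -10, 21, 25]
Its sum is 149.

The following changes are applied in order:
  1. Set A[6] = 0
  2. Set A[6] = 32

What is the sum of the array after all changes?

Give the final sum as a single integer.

Answer: 160

Derivation:
Initial sum: 149
Change 1: A[6] 21 -> 0, delta = -21, sum = 128
Change 2: A[6] 0 -> 32, delta = 32, sum = 160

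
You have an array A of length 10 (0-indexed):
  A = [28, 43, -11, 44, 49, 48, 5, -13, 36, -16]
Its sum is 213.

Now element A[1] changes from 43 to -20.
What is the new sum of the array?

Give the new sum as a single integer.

Answer: 150

Derivation:
Old value at index 1: 43
New value at index 1: -20
Delta = -20 - 43 = -63
New sum = old_sum + delta = 213 + (-63) = 150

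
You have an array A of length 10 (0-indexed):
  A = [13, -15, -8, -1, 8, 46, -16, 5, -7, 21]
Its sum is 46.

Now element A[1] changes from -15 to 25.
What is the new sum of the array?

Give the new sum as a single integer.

Old value at index 1: -15
New value at index 1: 25
Delta = 25 - -15 = 40
New sum = old_sum + delta = 46 + (40) = 86

Answer: 86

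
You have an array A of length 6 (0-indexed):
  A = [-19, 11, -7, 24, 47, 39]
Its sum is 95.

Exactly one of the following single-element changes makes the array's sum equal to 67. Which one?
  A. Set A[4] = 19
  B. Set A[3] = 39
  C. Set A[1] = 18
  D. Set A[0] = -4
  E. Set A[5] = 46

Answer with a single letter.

Option A: A[4] 47->19, delta=-28, new_sum=95+(-28)=67 <-- matches target
Option B: A[3] 24->39, delta=15, new_sum=95+(15)=110
Option C: A[1] 11->18, delta=7, new_sum=95+(7)=102
Option D: A[0] -19->-4, delta=15, new_sum=95+(15)=110
Option E: A[5] 39->46, delta=7, new_sum=95+(7)=102

Answer: A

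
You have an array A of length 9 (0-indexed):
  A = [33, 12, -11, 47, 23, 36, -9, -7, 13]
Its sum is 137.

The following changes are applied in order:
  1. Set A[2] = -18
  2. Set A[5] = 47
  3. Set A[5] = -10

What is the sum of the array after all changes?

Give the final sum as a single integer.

Answer: 84

Derivation:
Initial sum: 137
Change 1: A[2] -11 -> -18, delta = -7, sum = 130
Change 2: A[5] 36 -> 47, delta = 11, sum = 141
Change 3: A[5] 47 -> -10, delta = -57, sum = 84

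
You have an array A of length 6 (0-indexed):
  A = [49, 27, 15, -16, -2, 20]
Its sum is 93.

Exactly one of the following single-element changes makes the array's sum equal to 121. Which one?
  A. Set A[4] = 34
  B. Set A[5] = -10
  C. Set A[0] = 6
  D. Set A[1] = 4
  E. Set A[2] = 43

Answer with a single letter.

Option A: A[4] -2->34, delta=36, new_sum=93+(36)=129
Option B: A[5] 20->-10, delta=-30, new_sum=93+(-30)=63
Option C: A[0] 49->6, delta=-43, new_sum=93+(-43)=50
Option D: A[1] 27->4, delta=-23, new_sum=93+(-23)=70
Option E: A[2] 15->43, delta=28, new_sum=93+(28)=121 <-- matches target

Answer: E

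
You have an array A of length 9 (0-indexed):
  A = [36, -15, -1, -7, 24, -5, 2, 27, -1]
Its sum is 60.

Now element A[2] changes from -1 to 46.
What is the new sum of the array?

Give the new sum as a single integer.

Answer: 107

Derivation:
Old value at index 2: -1
New value at index 2: 46
Delta = 46 - -1 = 47
New sum = old_sum + delta = 60 + (47) = 107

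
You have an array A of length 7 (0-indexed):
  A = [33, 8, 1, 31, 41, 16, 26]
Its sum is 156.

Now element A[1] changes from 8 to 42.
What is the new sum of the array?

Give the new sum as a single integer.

Old value at index 1: 8
New value at index 1: 42
Delta = 42 - 8 = 34
New sum = old_sum + delta = 156 + (34) = 190

Answer: 190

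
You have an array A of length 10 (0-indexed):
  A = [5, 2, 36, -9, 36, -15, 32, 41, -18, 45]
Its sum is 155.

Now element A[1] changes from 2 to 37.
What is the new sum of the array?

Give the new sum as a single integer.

Old value at index 1: 2
New value at index 1: 37
Delta = 37 - 2 = 35
New sum = old_sum + delta = 155 + (35) = 190

Answer: 190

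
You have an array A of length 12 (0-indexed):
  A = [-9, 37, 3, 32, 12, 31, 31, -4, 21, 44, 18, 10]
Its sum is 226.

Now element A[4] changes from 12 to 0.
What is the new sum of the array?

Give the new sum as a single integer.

Old value at index 4: 12
New value at index 4: 0
Delta = 0 - 12 = -12
New sum = old_sum + delta = 226 + (-12) = 214

Answer: 214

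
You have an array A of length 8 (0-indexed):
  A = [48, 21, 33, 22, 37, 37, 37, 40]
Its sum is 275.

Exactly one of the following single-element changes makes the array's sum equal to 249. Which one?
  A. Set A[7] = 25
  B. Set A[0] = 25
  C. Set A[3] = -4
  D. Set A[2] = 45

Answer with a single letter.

Option A: A[7] 40->25, delta=-15, new_sum=275+(-15)=260
Option B: A[0] 48->25, delta=-23, new_sum=275+(-23)=252
Option C: A[3] 22->-4, delta=-26, new_sum=275+(-26)=249 <-- matches target
Option D: A[2] 33->45, delta=12, new_sum=275+(12)=287

Answer: C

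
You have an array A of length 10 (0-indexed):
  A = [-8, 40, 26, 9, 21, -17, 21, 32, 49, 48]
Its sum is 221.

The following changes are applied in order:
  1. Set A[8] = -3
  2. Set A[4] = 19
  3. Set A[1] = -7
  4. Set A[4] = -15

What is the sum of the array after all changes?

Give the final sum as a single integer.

Initial sum: 221
Change 1: A[8] 49 -> -3, delta = -52, sum = 169
Change 2: A[4] 21 -> 19, delta = -2, sum = 167
Change 3: A[1] 40 -> -7, delta = -47, sum = 120
Change 4: A[4] 19 -> -15, delta = -34, sum = 86

Answer: 86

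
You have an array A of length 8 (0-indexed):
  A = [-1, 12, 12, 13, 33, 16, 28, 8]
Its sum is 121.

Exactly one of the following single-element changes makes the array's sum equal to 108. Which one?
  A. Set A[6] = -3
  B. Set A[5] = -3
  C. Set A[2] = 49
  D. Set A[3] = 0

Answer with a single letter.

Answer: D

Derivation:
Option A: A[6] 28->-3, delta=-31, new_sum=121+(-31)=90
Option B: A[5] 16->-3, delta=-19, new_sum=121+(-19)=102
Option C: A[2] 12->49, delta=37, new_sum=121+(37)=158
Option D: A[3] 13->0, delta=-13, new_sum=121+(-13)=108 <-- matches target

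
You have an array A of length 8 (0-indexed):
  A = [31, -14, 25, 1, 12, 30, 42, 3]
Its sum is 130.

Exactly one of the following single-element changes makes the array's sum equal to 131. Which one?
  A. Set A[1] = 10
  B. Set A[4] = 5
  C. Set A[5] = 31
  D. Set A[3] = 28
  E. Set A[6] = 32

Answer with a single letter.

Option A: A[1] -14->10, delta=24, new_sum=130+(24)=154
Option B: A[4] 12->5, delta=-7, new_sum=130+(-7)=123
Option C: A[5] 30->31, delta=1, new_sum=130+(1)=131 <-- matches target
Option D: A[3] 1->28, delta=27, new_sum=130+(27)=157
Option E: A[6] 42->32, delta=-10, new_sum=130+(-10)=120

Answer: C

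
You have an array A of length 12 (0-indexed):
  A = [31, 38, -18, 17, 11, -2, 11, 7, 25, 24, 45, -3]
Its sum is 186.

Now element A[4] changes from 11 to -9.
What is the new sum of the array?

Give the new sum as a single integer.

Old value at index 4: 11
New value at index 4: -9
Delta = -9 - 11 = -20
New sum = old_sum + delta = 186 + (-20) = 166

Answer: 166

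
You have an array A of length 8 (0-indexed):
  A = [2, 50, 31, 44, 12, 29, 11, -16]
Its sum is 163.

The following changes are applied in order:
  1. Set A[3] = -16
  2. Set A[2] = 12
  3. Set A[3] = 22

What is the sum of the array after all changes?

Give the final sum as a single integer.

Answer: 122

Derivation:
Initial sum: 163
Change 1: A[3] 44 -> -16, delta = -60, sum = 103
Change 2: A[2] 31 -> 12, delta = -19, sum = 84
Change 3: A[3] -16 -> 22, delta = 38, sum = 122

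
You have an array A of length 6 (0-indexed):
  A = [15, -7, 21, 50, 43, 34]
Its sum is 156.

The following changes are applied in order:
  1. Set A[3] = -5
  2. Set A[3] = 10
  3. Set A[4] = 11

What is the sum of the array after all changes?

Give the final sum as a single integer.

Initial sum: 156
Change 1: A[3] 50 -> -5, delta = -55, sum = 101
Change 2: A[3] -5 -> 10, delta = 15, sum = 116
Change 3: A[4] 43 -> 11, delta = -32, sum = 84

Answer: 84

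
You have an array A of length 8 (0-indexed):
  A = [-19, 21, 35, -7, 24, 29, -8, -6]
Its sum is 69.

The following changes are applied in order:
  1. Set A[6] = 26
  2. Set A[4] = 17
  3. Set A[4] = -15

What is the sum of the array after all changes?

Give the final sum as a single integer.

Initial sum: 69
Change 1: A[6] -8 -> 26, delta = 34, sum = 103
Change 2: A[4] 24 -> 17, delta = -7, sum = 96
Change 3: A[4] 17 -> -15, delta = -32, sum = 64

Answer: 64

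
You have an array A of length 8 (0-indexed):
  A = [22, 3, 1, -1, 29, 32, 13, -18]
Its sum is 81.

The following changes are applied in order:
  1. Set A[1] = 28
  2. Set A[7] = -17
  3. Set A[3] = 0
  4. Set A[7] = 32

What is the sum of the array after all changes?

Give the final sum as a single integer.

Initial sum: 81
Change 1: A[1] 3 -> 28, delta = 25, sum = 106
Change 2: A[7] -18 -> -17, delta = 1, sum = 107
Change 3: A[3] -1 -> 0, delta = 1, sum = 108
Change 4: A[7] -17 -> 32, delta = 49, sum = 157

Answer: 157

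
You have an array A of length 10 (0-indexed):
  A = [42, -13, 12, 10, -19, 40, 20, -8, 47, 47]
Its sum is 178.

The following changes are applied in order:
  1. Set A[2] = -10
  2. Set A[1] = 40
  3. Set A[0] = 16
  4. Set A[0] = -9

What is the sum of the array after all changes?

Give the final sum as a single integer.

Initial sum: 178
Change 1: A[2] 12 -> -10, delta = -22, sum = 156
Change 2: A[1] -13 -> 40, delta = 53, sum = 209
Change 3: A[0] 42 -> 16, delta = -26, sum = 183
Change 4: A[0] 16 -> -9, delta = -25, sum = 158

Answer: 158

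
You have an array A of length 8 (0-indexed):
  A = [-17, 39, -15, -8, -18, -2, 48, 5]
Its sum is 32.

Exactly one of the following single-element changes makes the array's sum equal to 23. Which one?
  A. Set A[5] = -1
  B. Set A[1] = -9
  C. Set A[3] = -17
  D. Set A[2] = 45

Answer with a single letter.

Answer: C

Derivation:
Option A: A[5] -2->-1, delta=1, new_sum=32+(1)=33
Option B: A[1] 39->-9, delta=-48, new_sum=32+(-48)=-16
Option C: A[3] -8->-17, delta=-9, new_sum=32+(-9)=23 <-- matches target
Option D: A[2] -15->45, delta=60, new_sum=32+(60)=92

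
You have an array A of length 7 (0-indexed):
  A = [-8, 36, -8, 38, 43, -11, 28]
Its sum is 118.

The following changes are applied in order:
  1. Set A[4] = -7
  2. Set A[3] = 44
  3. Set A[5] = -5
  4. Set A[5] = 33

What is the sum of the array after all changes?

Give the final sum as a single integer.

Answer: 118

Derivation:
Initial sum: 118
Change 1: A[4] 43 -> -7, delta = -50, sum = 68
Change 2: A[3] 38 -> 44, delta = 6, sum = 74
Change 3: A[5] -11 -> -5, delta = 6, sum = 80
Change 4: A[5] -5 -> 33, delta = 38, sum = 118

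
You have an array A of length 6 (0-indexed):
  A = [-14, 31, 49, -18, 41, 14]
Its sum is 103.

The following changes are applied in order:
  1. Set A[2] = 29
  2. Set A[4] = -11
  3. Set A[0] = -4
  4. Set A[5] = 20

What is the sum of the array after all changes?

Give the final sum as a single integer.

Answer: 47

Derivation:
Initial sum: 103
Change 1: A[2] 49 -> 29, delta = -20, sum = 83
Change 2: A[4] 41 -> -11, delta = -52, sum = 31
Change 3: A[0] -14 -> -4, delta = 10, sum = 41
Change 4: A[5] 14 -> 20, delta = 6, sum = 47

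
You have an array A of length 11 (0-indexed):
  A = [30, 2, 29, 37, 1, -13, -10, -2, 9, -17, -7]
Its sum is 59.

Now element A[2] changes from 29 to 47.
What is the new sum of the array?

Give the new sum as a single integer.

Answer: 77

Derivation:
Old value at index 2: 29
New value at index 2: 47
Delta = 47 - 29 = 18
New sum = old_sum + delta = 59 + (18) = 77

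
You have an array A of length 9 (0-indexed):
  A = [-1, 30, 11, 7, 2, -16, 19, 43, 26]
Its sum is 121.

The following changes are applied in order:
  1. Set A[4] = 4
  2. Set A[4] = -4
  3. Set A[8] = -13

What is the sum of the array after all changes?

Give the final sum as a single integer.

Initial sum: 121
Change 1: A[4] 2 -> 4, delta = 2, sum = 123
Change 2: A[4] 4 -> -4, delta = -8, sum = 115
Change 3: A[8] 26 -> -13, delta = -39, sum = 76

Answer: 76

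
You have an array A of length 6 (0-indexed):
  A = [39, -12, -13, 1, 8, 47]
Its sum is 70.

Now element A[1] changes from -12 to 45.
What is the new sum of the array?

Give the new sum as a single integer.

Old value at index 1: -12
New value at index 1: 45
Delta = 45 - -12 = 57
New sum = old_sum + delta = 70 + (57) = 127

Answer: 127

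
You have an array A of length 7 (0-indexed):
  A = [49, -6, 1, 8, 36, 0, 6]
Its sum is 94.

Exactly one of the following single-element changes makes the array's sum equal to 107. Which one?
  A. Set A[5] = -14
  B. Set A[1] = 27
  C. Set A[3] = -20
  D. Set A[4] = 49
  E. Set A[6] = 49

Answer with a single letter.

Option A: A[5] 0->-14, delta=-14, new_sum=94+(-14)=80
Option B: A[1] -6->27, delta=33, new_sum=94+(33)=127
Option C: A[3] 8->-20, delta=-28, new_sum=94+(-28)=66
Option D: A[4] 36->49, delta=13, new_sum=94+(13)=107 <-- matches target
Option E: A[6] 6->49, delta=43, new_sum=94+(43)=137

Answer: D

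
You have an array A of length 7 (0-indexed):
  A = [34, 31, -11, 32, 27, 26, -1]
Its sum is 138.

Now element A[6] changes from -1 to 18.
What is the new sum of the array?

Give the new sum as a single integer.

Answer: 157

Derivation:
Old value at index 6: -1
New value at index 6: 18
Delta = 18 - -1 = 19
New sum = old_sum + delta = 138 + (19) = 157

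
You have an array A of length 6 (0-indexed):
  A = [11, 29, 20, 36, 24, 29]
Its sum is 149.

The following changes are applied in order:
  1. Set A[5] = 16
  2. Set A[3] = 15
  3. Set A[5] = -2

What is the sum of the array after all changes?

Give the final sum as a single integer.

Answer: 97

Derivation:
Initial sum: 149
Change 1: A[5] 29 -> 16, delta = -13, sum = 136
Change 2: A[3] 36 -> 15, delta = -21, sum = 115
Change 3: A[5] 16 -> -2, delta = -18, sum = 97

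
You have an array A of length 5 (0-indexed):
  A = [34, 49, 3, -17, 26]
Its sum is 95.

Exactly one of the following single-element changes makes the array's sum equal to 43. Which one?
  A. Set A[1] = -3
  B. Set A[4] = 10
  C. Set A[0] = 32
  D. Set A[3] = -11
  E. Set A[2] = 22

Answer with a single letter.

Answer: A

Derivation:
Option A: A[1] 49->-3, delta=-52, new_sum=95+(-52)=43 <-- matches target
Option B: A[4] 26->10, delta=-16, new_sum=95+(-16)=79
Option C: A[0] 34->32, delta=-2, new_sum=95+(-2)=93
Option D: A[3] -17->-11, delta=6, new_sum=95+(6)=101
Option E: A[2] 3->22, delta=19, new_sum=95+(19)=114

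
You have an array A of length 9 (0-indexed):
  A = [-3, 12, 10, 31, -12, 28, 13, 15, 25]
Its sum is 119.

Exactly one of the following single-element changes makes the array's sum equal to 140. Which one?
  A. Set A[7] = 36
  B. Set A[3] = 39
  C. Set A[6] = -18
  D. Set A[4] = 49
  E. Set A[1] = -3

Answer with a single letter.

Option A: A[7] 15->36, delta=21, new_sum=119+(21)=140 <-- matches target
Option B: A[3] 31->39, delta=8, new_sum=119+(8)=127
Option C: A[6] 13->-18, delta=-31, new_sum=119+(-31)=88
Option D: A[4] -12->49, delta=61, new_sum=119+(61)=180
Option E: A[1] 12->-3, delta=-15, new_sum=119+(-15)=104

Answer: A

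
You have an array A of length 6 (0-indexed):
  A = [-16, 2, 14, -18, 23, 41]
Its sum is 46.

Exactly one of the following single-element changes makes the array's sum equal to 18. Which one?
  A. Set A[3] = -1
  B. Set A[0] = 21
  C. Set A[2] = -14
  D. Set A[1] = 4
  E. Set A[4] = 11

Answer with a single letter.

Answer: C

Derivation:
Option A: A[3] -18->-1, delta=17, new_sum=46+(17)=63
Option B: A[0] -16->21, delta=37, new_sum=46+(37)=83
Option C: A[2] 14->-14, delta=-28, new_sum=46+(-28)=18 <-- matches target
Option D: A[1] 2->4, delta=2, new_sum=46+(2)=48
Option E: A[4] 23->11, delta=-12, new_sum=46+(-12)=34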